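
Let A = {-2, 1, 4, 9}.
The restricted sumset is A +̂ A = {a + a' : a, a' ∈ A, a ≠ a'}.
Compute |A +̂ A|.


Restricted sumset: A +̂ A = {a + a' : a ∈ A, a' ∈ A, a ≠ a'}.
Equivalently, take A + A and drop any sum 2a that is achievable ONLY as a + a for a ∈ A (i.e. sums representable only with equal summands).
Enumerate pairs (a, a') with a < a' (symmetric, so each unordered pair gives one sum; this covers all a ≠ a'):
  -2 + 1 = -1
  -2 + 4 = 2
  -2 + 9 = 7
  1 + 4 = 5
  1 + 9 = 10
  4 + 9 = 13
Collected distinct sums: {-1, 2, 5, 7, 10, 13}
|A +̂ A| = 6
(Reference bound: |A +̂ A| ≥ 2|A| - 3 for |A| ≥ 2, with |A| = 4 giving ≥ 5.)

|A +̂ A| = 6


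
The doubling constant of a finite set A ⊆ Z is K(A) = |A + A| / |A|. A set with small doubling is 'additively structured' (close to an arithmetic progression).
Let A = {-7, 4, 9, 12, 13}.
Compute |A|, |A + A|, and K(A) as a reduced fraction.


|A| = 5.
Compute A + A by enumerating all 25 pairs.
A + A = {-14, -3, 2, 5, 6, 8, 13, 16, 17, 18, 21, 22, 24, 25, 26}, so |A + A| = 15.
K = |A + A| / |A| = 15/5 = 3/1 ≈ 3.0000.
Reference: AP of size 5 gives K = 9/5 ≈ 1.8000; a fully generic set of size 5 gives K ≈ 3.0000.

|A| = 5, |A + A| = 15, K = 15/5 = 3/1.


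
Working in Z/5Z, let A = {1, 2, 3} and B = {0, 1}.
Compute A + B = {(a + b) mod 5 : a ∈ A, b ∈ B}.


Work in Z/5Z: reduce every sum a + b modulo 5.
Enumerate all 6 pairs:
a = 1: 1+0=1, 1+1=2
a = 2: 2+0=2, 2+1=3
a = 3: 3+0=3, 3+1=4
Distinct residues collected: {1, 2, 3, 4}
|A + B| = 4 (out of 5 total residues).

A + B = {1, 2, 3, 4}


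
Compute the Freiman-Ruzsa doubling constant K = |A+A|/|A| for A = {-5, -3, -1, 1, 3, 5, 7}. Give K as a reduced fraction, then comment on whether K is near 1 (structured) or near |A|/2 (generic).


|A| = 7.
Compute A + A by enumerating all 49 pairs.
A + A = {-10, -8, -6, -4, -2, 0, 2, 4, 6, 8, 10, 12, 14}, so |A + A| = 13.
K = |A + A| / |A| = 13/7 (already in lowest terms) ≈ 1.8571.
Reference: AP of size 7 gives K = 13/7 ≈ 1.8571; a fully generic set of size 7 gives K ≈ 4.0000.

|A| = 7, |A + A| = 13, K = 13/7.


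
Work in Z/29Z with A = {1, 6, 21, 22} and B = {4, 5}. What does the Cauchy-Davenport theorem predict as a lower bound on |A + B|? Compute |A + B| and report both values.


Cauchy-Davenport: |A + B| ≥ min(p, |A| + |B| - 1) for A, B nonempty in Z/pZ.
|A| = 4, |B| = 2, p = 29.
CD lower bound = min(29, 4 + 2 - 1) = min(29, 5) = 5.
Compute A + B mod 29 directly:
a = 1: 1+4=5, 1+5=6
a = 6: 6+4=10, 6+5=11
a = 21: 21+4=25, 21+5=26
a = 22: 22+4=26, 22+5=27
A + B = {5, 6, 10, 11, 25, 26, 27}, so |A + B| = 7.
Verify: 7 ≥ 5? Yes ✓.

CD lower bound = 5, actual |A + B| = 7.


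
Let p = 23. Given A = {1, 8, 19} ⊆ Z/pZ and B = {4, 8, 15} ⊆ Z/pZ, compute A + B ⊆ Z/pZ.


Work in Z/23Z: reduce every sum a + b modulo 23.
Enumerate all 9 pairs:
a = 1: 1+4=5, 1+8=9, 1+15=16
a = 8: 8+4=12, 8+8=16, 8+15=0
a = 19: 19+4=0, 19+8=4, 19+15=11
Distinct residues collected: {0, 4, 5, 9, 11, 12, 16}
|A + B| = 7 (out of 23 total residues).

A + B = {0, 4, 5, 9, 11, 12, 16}


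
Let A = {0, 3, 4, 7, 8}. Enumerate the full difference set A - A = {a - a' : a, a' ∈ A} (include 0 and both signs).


A - A = {a - a' : a, a' ∈ A}.
Compute a - a' for each ordered pair (a, a'):
a = 0: 0-0=0, 0-3=-3, 0-4=-4, 0-7=-7, 0-8=-8
a = 3: 3-0=3, 3-3=0, 3-4=-1, 3-7=-4, 3-8=-5
a = 4: 4-0=4, 4-3=1, 4-4=0, 4-7=-3, 4-8=-4
a = 7: 7-0=7, 7-3=4, 7-4=3, 7-7=0, 7-8=-1
a = 8: 8-0=8, 8-3=5, 8-4=4, 8-7=1, 8-8=0
Collecting distinct values (and noting 0 appears from a-a):
A - A = {-8, -7, -5, -4, -3, -1, 0, 1, 3, 4, 5, 7, 8}
|A - A| = 13

A - A = {-8, -7, -5, -4, -3, -1, 0, 1, 3, 4, 5, 7, 8}


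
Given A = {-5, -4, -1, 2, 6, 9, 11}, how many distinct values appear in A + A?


A + A = {a + a' : a, a' ∈ A}; |A| = 7.
General bounds: 2|A| - 1 ≤ |A + A| ≤ |A|(|A|+1)/2, i.e. 13 ≤ |A + A| ≤ 28.
Lower bound 2|A|-1 is attained iff A is an arithmetic progression.
Enumerate sums a + a' for a ≤ a' (symmetric, so this suffices):
a = -5: -5+-5=-10, -5+-4=-9, -5+-1=-6, -5+2=-3, -5+6=1, -5+9=4, -5+11=6
a = -4: -4+-4=-8, -4+-1=-5, -4+2=-2, -4+6=2, -4+9=5, -4+11=7
a = -1: -1+-1=-2, -1+2=1, -1+6=5, -1+9=8, -1+11=10
a = 2: 2+2=4, 2+6=8, 2+9=11, 2+11=13
a = 6: 6+6=12, 6+9=15, 6+11=17
a = 9: 9+9=18, 9+11=20
a = 11: 11+11=22
Distinct sums: {-10, -9, -8, -6, -5, -3, -2, 1, 2, 4, 5, 6, 7, 8, 10, 11, 12, 13, 15, 17, 18, 20, 22}
|A + A| = 23

|A + A| = 23


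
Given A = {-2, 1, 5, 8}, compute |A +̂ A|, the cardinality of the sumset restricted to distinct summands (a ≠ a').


Restricted sumset: A +̂ A = {a + a' : a ∈ A, a' ∈ A, a ≠ a'}.
Equivalently, take A + A and drop any sum 2a that is achievable ONLY as a + a for a ∈ A (i.e. sums representable only with equal summands).
Enumerate pairs (a, a') with a < a' (symmetric, so each unordered pair gives one sum; this covers all a ≠ a'):
  -2 + 1 = -1
  -2 + 5 = 3
  -2 + 8 = 6
  1 + 5 = 6
  1 + 8 = 9
  5 + 8 = 13
Collected distinct sums: {-1, 3, 6, 9, 13}
|A +̂ A| = 5
(Reference bound: |A +̂ A| ≥ 2|A| - 3 for |A| ≥ 2, with |A| = 4 giving ≥ 5.)

|A +̂ A| = 5


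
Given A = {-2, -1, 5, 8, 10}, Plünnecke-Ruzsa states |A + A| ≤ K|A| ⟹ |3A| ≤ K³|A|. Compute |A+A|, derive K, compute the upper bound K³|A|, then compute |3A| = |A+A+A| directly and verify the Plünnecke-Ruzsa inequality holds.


|A| = 5.
Step 1: Compute A + A by enumerating all 25 pairs.
A + A = {-4, -3, -2, 3, 4, 6, 7, 8, 9, 10, 13, 15, 16, 18, 20}, so |A + A| = 15.
Step 2: Doubling constant K = |A + A|/|A| = 15/5 = 15/5 ≈ 3.0000.
Step 3: Plünnecke-Ruzsa gives |3A| ≤ K³·|A| = (3.0000)³ · 5 ≈ 135.0000.
Step 4: Compute 3A = A + A + A directly by enumerating all triples (a,b,c) ∈ A³; |3A| = 30.
Step 5: Check 30 ≤ 135.0000? Yes ✓.

K = 15/5, Plünnecke-Ruzsa bound K³|A| ≈ 135.0000, |3A| = 30, inequality holds.


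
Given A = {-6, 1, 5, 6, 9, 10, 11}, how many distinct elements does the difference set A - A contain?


A - A = {a - a' : a, a' ∈ A}; |A| = 7.
Bounds: 2|A|-1 ≤ |A - A| ≤ |A|² - |A| + 1, i.e. 13 ≤ |A - A| ≤ 43.
Note: 0 ∈ A - A always (from a - a). The set is symmetric: if d ∈ A - A then -d ∈ A - A.
Enumerate nonzero differences d = a - a' with a > a' (then include -d):
Positive differences: {1, 2, 3, 4, 5, 6, 7, 8, 9, 10, 11, 12, 15, 16, 17}
Full difference set: {0} ∪ (positive diffs) ∪ (negative diffs).
|A - A| = 1 + 2·15 = 31 (matches direct enumeration: 31).

|A - A| = 31


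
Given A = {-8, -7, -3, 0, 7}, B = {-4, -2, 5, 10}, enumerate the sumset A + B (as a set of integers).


A + B = {a + b : a ∈ A, b ∈ B}.
Enumerate all |A|·|B| = 5·4 = 20 pairs (a, b) and collect distinct sums.
a = -8: -8+-4=-12, -8+-2=-10, -8+5=-3, -8+10=2
a = -7: -7+-4=-11, -7+-2=-9, -7+5=-2, -7+10=3
a = -3: -3+-4=-7, -3+-2=-5, -3+5=2, -3+10=7
a = 0: 0+-4=-4, 0+-2=-2, 0+5=5, 0+10=10
a = 7: 7+-4=3, 7+-2=5, 7+5=12, 7+10=17
Collecting distinct sums: A + B = {-12, -11, -10, -9, -7, -5, -4, -3, -2, 2, 3, 5, 7, 10, 12, 17}
|A + B| = 16

A + B = {-12, -11, -10, -9, -7, -5, -4, -3, -2, 2, 3, 5, 7, 10, 12, 17}


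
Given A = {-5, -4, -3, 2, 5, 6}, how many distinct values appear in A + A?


A + A = {a + a' : a, a' ∈ A}; |A| = 6.
General bounds: 2|A| - 1 ≤ |A + A| ≤ |A|(|A|+1)/2, i.e. 11 ≤ |A + A| ≤ 21.
Lower bound 2|A|-1 is attained iff A is an arithmetic progression.
Enumerate sums a + a' for a ≤ a' (symmetric, so this suffices):
a = -5: -5+-5=-10, -5+-4=-9, -5+-3=-8, -5+2=-3, -5+5=0, -5+6=1
a = -4: -4+-4=-8, -4+-3=-7, -4+2=-2, -4+5=1, -4+6=2
a = -3: -3+-3=-6, -3+2=-1, -3+5=2, -3+6=3
a = 2: 2+2=4, 2+5=7, 2+6=8
a = 5: 5+5=10, 5+6=11
a = 6: 6+6=12
Distinct sums: {-10, -9, -8, -7, -6, -3, -2, -1, 0, 1, 2, 3, 4, 7, 8, 10, 11, 12}
|A + A| = 18

|A + A| = 18


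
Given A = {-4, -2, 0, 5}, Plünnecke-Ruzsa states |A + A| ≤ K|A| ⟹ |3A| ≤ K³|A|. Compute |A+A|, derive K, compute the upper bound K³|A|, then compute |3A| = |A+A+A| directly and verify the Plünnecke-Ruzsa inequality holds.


|A| = 4.
Step 1: Compute A + A by enumerating all 16 pairs.
A + A = {-8, -6, -4, -2, 0, 1, 3, 5, 10}, so |A + A| = 9.
Step 2: Doubling constant K = |A + A|/|A| = 9/4 = 9/4 ≈ 2.2500.
Step 3: Plünnecke-Ruzsa gives |3A| ≤ K³·|A| = (2.2500)³ · 4 ≈ 45.5625.
Step 4: Compute 3A = A + A + A directly by enumerating all triples (a,b,c) ∈ A³; |3A| = 16.
Step 5: Check 16 ≤ 45.5625? Yes ✓.

K = 9/4, Plünnecke-Ruzsa bound K³|A| ≈ 45.5625, |3A| = 16, inequality holds.


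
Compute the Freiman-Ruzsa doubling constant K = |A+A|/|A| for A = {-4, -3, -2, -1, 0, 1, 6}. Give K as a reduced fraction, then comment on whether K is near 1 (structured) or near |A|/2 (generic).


|A| = 7.
Compute A + A by enumerating all 49 pairs.
A + A = {-8, -7, -6, -5, -4, -3, -2, -1, 0, 1, 2, 3, 4, 5, 6, 7, 12}, so |A + A| = 17.
K = |A + A| / |A| = 17/7 (already in lowest terms) ≈ 2.4286.
Reference: AP of size 7 gives K = 13/7 ≈ 1.8571; a fully generic set of size 7 gives K ≈ 4.0000.

|A| = 7, |A + A| = 17, K = 17/7.


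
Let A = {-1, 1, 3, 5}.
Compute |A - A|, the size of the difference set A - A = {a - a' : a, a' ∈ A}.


A - A = {a - a' : a, a' ∈ A}; |A| = 4.
Bounds: 2|A|-1 ≤ |A - A| ≤ |A|² - |A| + 1, i.e. 7 ≤ |A - A| ≤ 13.
Note: 0 ∈ A - A always (from a - a). The set is symmetric: if d ∈ A - A then -d ∈ A - A.
Enumerate nonzero differences d = a - a' with a > a' (then include -d):
Positive differences: {2, 4, 6}
Full difference set: {0} ∪ (positive diffs) ∪ (negative diffs).
|A - A| = 1 + 2·3 = 7 (matches direct enumeration: 7).

|A - A| = 7


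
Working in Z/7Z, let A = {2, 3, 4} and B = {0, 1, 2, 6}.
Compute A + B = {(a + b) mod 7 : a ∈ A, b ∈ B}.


Work in Z/7Z: reduce every sum a + b modulo 7.
Enumerate all 12 pairs:
a = 2: 2+0=2, 2+1=3, 2+2=4, 2+6=1
a = 3: 3+0=3, 3+1=4, 3+2=5, 3+6=2
a = 4: 4+0=4, 4+1=5, 4+2=6, 4+6=3
Distinct residues collected: {1, 2, 3, 4, 5, 6}
|A + B| = 6 (out of 7 total residues).

A + B = {1, 2, 3, 4, 5, 6}


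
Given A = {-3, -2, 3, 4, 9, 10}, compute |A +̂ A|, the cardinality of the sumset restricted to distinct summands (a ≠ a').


Restricted sumset: A +̂ A = {a + a' : a ∈ A, a' ∈ A, a ≠ a'}.
Equivalently, take A + A and drop any sum 2a that is achievable ONLY as a + a for a ∈ A (i.e. sums representable only with equal summands).
Enumerate pairs (a, a') with a < a' (symmetric, so each unordered pair gives one sum; this covers all a ≠ a'):
  -3 + -2 = -5
  -3 + 3 = 0
  -3 + 4 = 1
  -3 + 9 = 6
  -3 + 10 = 7
  -2 + 3 = 1
  -2 + 4 = 2
  -2 + 9 = 7
  -2 + 10 = 8
  3 + 4 = 7
  3 + 9 = 12
  3 + 10 = 13
  4 + 9 = 13
  4 + 10 = 14
  9 + 10 = 19
Collected distinct sums: {-5, 0, 1, 2, 6, 7, 8, 12, 13, 14, 19}
|A +̂ A| = 11
(Reference bound: |A +̂ A| ≥ 2|A| - 3 for |A| ≥ 2, with |A| = 6 giving ≥ 9.)

|A +̂ A| = 11


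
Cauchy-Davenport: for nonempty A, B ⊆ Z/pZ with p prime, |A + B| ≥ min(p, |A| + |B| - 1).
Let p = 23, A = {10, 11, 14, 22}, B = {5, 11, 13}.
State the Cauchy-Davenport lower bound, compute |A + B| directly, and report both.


Cauchy-Davenport: |A + B| ≥ min(p, |A| + |B| - 1) for A, B nonempty in Z/pZ.
|A| = 4, |B| = 3, p = 23.
CD lower bound = min(23, 4 + 3 - 1) = min(23, 6) = 6.
Compute A + B mod 23 directly:
a = 10: 10+5=15, 10+11=21, 10+13=0
a = 11: 11+5=16, 11+11=22, 11+13=1
a = 14: 14+5=19, 14+11=2, 14+13=4
a = 22: 22+5=4, 22+11=10, 22+13=12
A + B = {0, 1, 2, 4, 10, 12, 15, 16, 19, 21, 22}, so |A + B| = 11.
Verify: 11 ≥ 6? Yes ✓.

CD lower bound = 6, actual |A + B| = 11.


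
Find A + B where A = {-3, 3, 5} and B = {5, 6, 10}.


A + B = {a + b : a ∈ A, b ∈ B}.
Enumerate all |A|·|B| = 3·3 = 9 pairs (a, b) and collect distinct sums.
a = -3: -3+5=2, -3+6=3, -3+10=7
a = 3: 3+5=8, 3+6=9, 3+10=13
a = 5: 5+5=10, 5+6=11, 5+10=15
Collecting distinct sums: A + B = {2, 3, 7, 8, 9, 10, 11, 13, 15}
|A + B| = 9

A + B = {2, 3, 7, 8, 9, 10, 11, 13, 15}


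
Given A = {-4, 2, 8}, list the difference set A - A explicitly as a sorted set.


A - A = {a - a' : a, a' ∈ A}.
Compute a - a' for each ordered pair (a, a'):
a = -4: -4--4=0, -4-2=-6, -4-8=-12
a = 2: 2--4=6, 2-2=0, 2-8=-6
a = 8: 8--4=12, 8-2=6, 8-8=0
Collecting distinct values (and noting 0 appears from a-a):
A - A = {-12, -6, 0, 6, 12}
|A - A| = 5

A - A = {-12, -6, 0, 6, 12}


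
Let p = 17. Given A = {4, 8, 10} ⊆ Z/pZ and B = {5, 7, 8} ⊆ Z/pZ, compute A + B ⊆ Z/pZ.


Work in Z/17Z: reduce every sum a + b modulo 17.
Enumerate all 9 pairs:
a = 4: 4+5=9, 4+7=11, 4+8=12
a = 8: 8+5=13, 8+7=15, 8+8=16
a = 10: 10+5=15, 10+7=0, 10+8=1
Distinct residues collected: {0, 1, 9, 11, 12, 13, 15, 16}
|A + B| = 8 (out of 17 total residues).

A + B = {0, 1, 9, 11, 12, 13, 15, 16}


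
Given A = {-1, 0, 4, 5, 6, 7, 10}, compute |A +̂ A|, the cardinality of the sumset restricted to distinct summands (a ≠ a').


Restricted sumset: A +̂ A = {a + a' : a ∈ A, a' ∈ A, a ≠ a'}.
Equivalently, take A + A and drop any sum 2a that is achievable ONLY as a + a for a ∈ A (i.e. sums representable only with equal summands).
Enumerate pairs (a, a') with a < a' (symmetric, so each unordered pair gives one sum; this covers all a ≠ a'):
  -1 + 0 = -1
  -1 + 4 = 3
  -1 + 5 = 4
  -1 + 6 = 5
  -1 + 7 = 6
  -1 + 10 = 9
  0 + 4 = 4
  0 + 5 = 5
  0 + 6 = 6
  0 + 7 = 7
  0 + 10 = 10
  4 + 5 = 9
  4 + 6 = 10
  4 + 7 = 11
  4 + 10 = 14
  5 + 6 = 11
  5 + 7 = 12
  5 + 10 = 15
  6 + 7 = 13
  6 + 10 = 16
  7 + 10 = 17
Collected distinct sums: {-1, 3, 4, 5, 6, 7, 9, 10, 11, 12, 13, 14, 15, 16, 17}
|A +̂ A| = 15
(Reference bound: |A +̂ A| ≥ 2|A| - 3 for |A| ≥ 2, with |A| = 7 giving ≥ 11.)

|A +̂ A| = 15


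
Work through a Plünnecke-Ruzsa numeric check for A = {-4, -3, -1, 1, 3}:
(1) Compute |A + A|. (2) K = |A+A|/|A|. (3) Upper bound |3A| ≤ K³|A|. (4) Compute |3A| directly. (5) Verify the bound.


|A| = 5.
Step 1: Compute A + A by enumerating all 25 pairs.
A + A = {-8, -7, -6, -5, -4, -3, -2, -1, 0, 2, 4, 6}, so |A + A| = 12.
Step 2: Doubling constant K = |A + A|/|A| = 12/5 = 12/5 ≈ 2.4000.
Step 3: Plünnecke-Ruzsa gives |3A| ≤ K³·|A| = (2.4000)³ · 5 ≈ 69.1200.
Step 4: Compute 3A = A + A + A directly by enumerating all triples (a,b,c) ∈ A³; |3A| = 19.
Step 5: Check 19 ≤ 69.1200? Yes ✓.

K = 12/5, Plünnecke-Ruzsa bound K³|A| ≈ 69.1200, |3A| = 19, inequality holds.


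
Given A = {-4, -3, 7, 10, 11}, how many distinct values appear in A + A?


A + A = {a + a' : a, a' ∈ A}; |A| = 5.
General bounds: 2|A| - 1 ≤ |A + A| ≤ |A|(|A|+1)/2, i.e. 9 ≤ |A + A| ≤ 15.
Lower bound 2|A|-1 is attained iff A is an arithmetic progression.
Enumerate sums a + a' for a ≤ a' (symmetric, so this suffices):
a = -4: -4+-4=-8, -4+-3=-7, -4+7=3, -4+10=6, -4+11=7
a = -3: -3+-3=-6, -3+7=4, -3+10=7, -3+11=8
a = 7: 7+7=14, 7+10=17, 7+11=18
a = 10: 10+10=20, 10+11=21
a = 11: 11+11=22
Distinct sums: {-8, -7, -6, 3, 4, 6, 7, 8, 14, 17, 18, 20, 21, 22}
|A + A| = 14

|A + A| = 14


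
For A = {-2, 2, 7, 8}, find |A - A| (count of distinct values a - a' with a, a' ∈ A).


A - A = {a - a' : a, a' ∈ A}; |A| = 4.
Bounds: 2|A|-1 ≤ |A - A| ≤ |A|² - |A| + 1, i.e. 7 ≤ |A - A| ≤ 13.
Note: 0 ∈ A - A always (from a - a). The set is symmetric: if d ∈ A - A then -d ∈ A - A.
Enumerate nonzero differences d = a - a' with a > a' (then include -d):
Positive differences: {1, 4, 5, 6, 9, 10}
Full difference set: {0} ∪ (positive diffs) ∪ (negative diffs).
|A - A| = 1 + 2·6 = 13 (matches direct enumeration: 13).

|A - A| = 13


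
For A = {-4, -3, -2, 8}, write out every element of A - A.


A - A = {a - a' : a, a' ∈ A}.
Compute a - a' for each ordered pair (a, a'):
a = -4: -4--4=0, -4--3=-1, -4--2=-2, -4-8=-12
a = -3: -3--4=1, -3--3=0, -3--2=-1, -3-8=-11
a = -2: -2--4=2, -2--3=1, -2--2=0, -2-8=-10
a = 8: 8--4=12, 8--3=11, 8--2=10, 8-8=0
Collecting distinct values (and noting 0 appears from a-a):
A - A = {-12, -11, -10, -2, -1, 0, 1, 2, 10, 11, 12}
|A - A| = 11

A - A = {-12, -11, -10, -2, -1, 0, 1, 2, 10, 11, 12}


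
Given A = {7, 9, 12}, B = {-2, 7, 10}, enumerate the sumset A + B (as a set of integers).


A + B = {a + b : a ∈ A, b ∈ B}.
Enumerate all |A|·|B| = 3·3 = 9 pairs (a, b) and collect distinct sums.
a = 7: 7+-2=5, 7+7=14, 7+10=17
a = 9: 9+-2=7, 9+7=16, 9+10=19
a = 12: 12+-2=10, 12+7=19, 12+10=22
Collecting distinct sums: A + B = {5, 7, 10, 14, 16, 17, 19, 22}
|A + B| = 8

A + B = {5, 7, 10, 14, 16, 17, 19, 22}


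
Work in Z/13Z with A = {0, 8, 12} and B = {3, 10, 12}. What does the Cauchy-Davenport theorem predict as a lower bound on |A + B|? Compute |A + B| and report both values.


Cauchy-Davenport: |A + B| ≥ min(p, |A| + |B| - 1) for A, B nonempty in Z/pZ.
|A| = 3, |B| = 3, p = 13.
CD lower bound = min(13, 3 + 3 - 1) = min(13, 5) = 5.
Compute A + B mod 13 directly:
a = 0: 0+3=3, 0+10=10, 0+12=12
a = 8: 8+3=11, 8+10=5, 8+12=7
a = 12: 12+3=2, 12+10=9, 12+12=11
A + B = {2, 3, 5, 7, 9, 10, 11, 12}, so |A + B| = 8.
Verify: 8 ≥ 5? Yes ✓.

CD lower bound = 5, actual |A + B| = 8.


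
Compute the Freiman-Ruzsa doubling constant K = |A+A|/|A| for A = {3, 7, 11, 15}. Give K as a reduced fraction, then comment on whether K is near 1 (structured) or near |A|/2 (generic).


|A| = 4.
Compute A + A by enumerating all 16 pairs.
A + A = {6, 10, 14, 18, 22, 26, 30}, so |A + A| = 7.
K = |A + A| / |A| = 7/4 (already in lowest terms) ≈ 1.7500.
Reference: AP of size 4 gives K = 7/4 ≈ 1.7500; a fully generic set of size 4 gives K ≈ 2.5000.

|A| = 4, |A + A| = 7, K = 7/4.


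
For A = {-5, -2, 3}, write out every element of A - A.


A - A = {a - a' : a, a' ∈ A}.
Compute a - a' for each ordered pair (a, a'):
a = -5: -5--5=0, -5--2=-3, -5-3=-8
a = -2: -2--5=3, -2--2=0, -2-3=-5
a = 3: 3--5=8, 3--2=5, 3-3=0
Collecting distinct values (and noting 0 appears from a-a):
A - A = {-8, -5, -3, 0, 3, 5, 8}
|A - A| = 7

A - A = {-8, -5, -3, 0, 3, 5, 8}


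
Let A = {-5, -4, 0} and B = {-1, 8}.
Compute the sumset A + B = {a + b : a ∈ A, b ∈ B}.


A + B = {a + b : a ∈ A, b ∈ B}.
Enumerate all |A|·|B| = 3·2 = 6 pairs (a, b) and collect distinct sums.
a = -5: -5+-1=-6, -5+8=3
a = -4: -4+-1=-5, -4+8=4
a = 0: 0+-1=-1, 0+8=8
Collecting distinct sums: A + B = {-6, -5, -1, 3, 4, 8}
|A + B| = 6

A + B = {-6, -5, -1, 3, 4, 8}


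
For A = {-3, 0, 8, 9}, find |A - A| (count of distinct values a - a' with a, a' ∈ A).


A - A = {a - a' : a, a' ∈ A}; |A| = 4.
Bounds: 2|A|-1 ≤ |A - A| ≤ |A|² - |A| + 1, i.e. 7 ≤ |A - A| ≤ 13.
Note: 0 ∈ A - A always (from a - a). The set is symmetric: if d ∈ A - A then -d ∈ A - A.
Enumerate nonzero differences d = a - a' with a > a' (then include -d):
Positive differences: {1, 3, 8, 9, 11, 12}
Full difference set: {0} ∪ (positive diffs) ∪ (negative diffs).
|A - A| = 1 + 2·6 = 13 (matches direct enumeration: 13).

|A - A| = 13


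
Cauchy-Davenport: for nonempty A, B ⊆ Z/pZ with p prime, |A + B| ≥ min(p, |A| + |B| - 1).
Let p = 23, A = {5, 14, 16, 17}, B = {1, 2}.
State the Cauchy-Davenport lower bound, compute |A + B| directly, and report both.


Cauchy-Davenport: |A + B| ≥ min(p, |A| + |B| - 1) for A, B nonempty in Z/pZ.
|A| = 4, |B| = 2, p = 23.
CD lower bound = min(23, 4 + 2 - 1) = min(23, 5) = 5.
Compute A + B mod 23 directly:
a = 5: 5+1=6, 5+2=7
a = 14: 14+1=15, 14+2=16
a = 16: 16+1=17, 16+2=18
a = 17: 17+1=18, 17+2=19
A + B = {6, 7, 15, 16, 17, 18, 19}, so |A + B| = 7.
Verify: 7 ≥ 5? Yes ✓.

CD lower bound = 5, actual |A + B| = 7.


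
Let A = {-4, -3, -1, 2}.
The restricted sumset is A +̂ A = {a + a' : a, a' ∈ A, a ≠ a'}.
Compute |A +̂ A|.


Restricted sumset: A +̂ A = {a + a' : a ∈ A, a' ∈ A, a ≠ a'}.
Equivalently, take A + A and drop any sum 2a that is achievable ONLY as a + a for a ∈ A (i.e. sums representable only with equal summands).
Enumerate pairs (a, a') with a < a' (symmetric, so each unordered pair gives one sum; this covers all a ≠ a'):
  -4 + -3 = -7
  -4 + -1 = -5
  -4 + 2 = -2
  -3 + -1 = -4
  -3 + 2 = -1
  -1 + 2 = 1
Collected distinct sums: {-7, -5, -4, -2, -1, 1}
|A +̂ A| = 6
(Reference bound: |A +̂ A| ≥ 2|A| - 3 for |A| ≥ 2, with |A| = 4 giving ≥ 5.)

|A +̂ A| = 6


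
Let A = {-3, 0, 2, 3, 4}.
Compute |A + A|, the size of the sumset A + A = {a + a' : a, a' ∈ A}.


A + A = {a + a' : a, a' ∈ A}; |A| = 5.
General bounds: 2|A| - 1 ≤ |A + A| ≤ |A|(|A|+1)/2, i.e. 9 ≤ |A + A| ≤ 15.
Lower bound 2|A|-1 is attained iff A is an arithmetic progression.
Enumerate sums a + a' for a ≤ a' (symmetric, so this suffices):
a = -3: -3+-3=-6, -3+0=-3, -3+2=-1, -3+3=0, -3+4=1
a = 0: 0+0=0, 0+2=2, 0+3=3, 0+4=4
a = 2: 2+2=4, 2+3=5, 2+4=6
a = 3: 3+3=6, 3+4=7
a = 4: 4+4=8
Distinct sums: {-6, -3, -1, 0, 1, 2, 3, 4, 5, 6, 7, 8}
|A + A| = 12

|A + A| = 12


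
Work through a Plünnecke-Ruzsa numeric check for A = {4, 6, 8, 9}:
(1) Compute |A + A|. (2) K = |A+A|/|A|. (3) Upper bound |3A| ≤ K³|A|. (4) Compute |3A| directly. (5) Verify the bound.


|A| = 4.
Step 1: Compute A + A by enumerating all 16 pairs.
A + A = {8, 10, 12, 13, 14, 15, 16, 17, 18}, so |A + A| = 9.
Step 2: Doubling constant K = |A + A|/|A| = 9/4 = 9/4 ≈ 2.2500.
Step 3: Plünnecke-Ruzsa gives |3A| ≤ K³·|A| = (2.2500)³ · 4 ≈ 45.5625.
Step 4: Compute 3A = A + A + A directly by enumerating all triples (a,b,c) ∈ A³; |3A| = 14.
Step 5: Check 14 ≤ 45.5625? Yes ✓.

K = 9/4, Plünnecke-Ruzsa bound K³|A| ≈ 45.5625, |3A| = 14, inequality holds.


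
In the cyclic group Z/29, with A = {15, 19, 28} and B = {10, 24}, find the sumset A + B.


Work in Z/29Z: reduce every sum a + b modulo 29.
Enumerate all 6 pairs:
a = 15: 15+10=25, 15+24=10
a = 19: 19+10=0, 19+24=14
a = 28: 28+10=9, 28+24=23
Distinct residues collected: {0, 9, 10, 14, 23, 25}
|A + B| = 6 (out of 29 total residues).

A + B = {0, 9, 10, 14, 23, 25}


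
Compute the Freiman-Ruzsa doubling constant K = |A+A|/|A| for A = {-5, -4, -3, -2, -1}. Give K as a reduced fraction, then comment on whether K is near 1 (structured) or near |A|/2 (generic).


|A| = 5.
Compute A + A by enumerating all 25 pairs.
A + A = {-10, -9, -8, -7, -6, -5, -4, -3, -2}, so |A + A| = 9.
K = |A + A| / |A| = 9/5 (already in lowest terms) ≈ 1.8000.
Reference: AP of size 5 gives K = 9/5 ≈ 1.8000; a fully generic set of size 5 gives K ≈ 3.0000.

|A| = 5, |A + A| = 9, K = 9/5.


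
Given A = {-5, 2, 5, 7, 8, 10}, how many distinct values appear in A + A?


A + A = {a + a' : a, a' ∈ A}; |A| = 6.
General bounds: 2|A| - 1 ≤ |A + A| ≤ |A|(|A|+1)/2, i.e. 11 ≤ |A + A| ≤ 21.
Lower bound 2|A|-1 is attained iff A is an arithmetic progression.
Enumerate sums a + a' for a ≤ a' (symmetric, so this suffices):
a = -5: -5+-5=-10, -5+2=-3, -5+5=0, -5+7=2, -5+8=3, -5+10=5
a = 2: 2+2=4, 2+5=7, 2+7=9, 2+8=10, 2+10=12
a = 5: 5+5=10, 5+7=12, 5+8=13, 5+10=15
a = 7: 7+7=14, 7+8=15, 7+10=17
a = 8: 8+8=16, 8+10=18
a = 10: 10+10=20
Distinct sums: {-10, -3, 0, 2, 3, 4, 5, 7, 9, 10, 12, 13, 14, 15, 16, 17, 18, 20}
|A + A| = 18

|A + A| = 18


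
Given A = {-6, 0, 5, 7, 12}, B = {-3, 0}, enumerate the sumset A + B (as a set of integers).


A + B = {a + b : a ∈ A, b ∈ B}.
Enumerate all |A|·|B| = 5·2 = 10 pairs (a, b) and collect distinct sums.
a = -6: -6+-3=-9, -6+0=-6
a = 0: 0+-3=-3, 0+0=0
a = 5: 5+-3=2, 5+0=5
a = 7: 7+-3=4, 7+0=7
a = 12: 12+-3=9, 12+0=12
Collecting distinct sums: A + B = {-9, -6, -3, 0, 2, 4, 5, 7, 9, 12}
|A + B| = 10

A + B = {-9, -6, -3, 0, 2, 4, 5, 7, 9, 12}


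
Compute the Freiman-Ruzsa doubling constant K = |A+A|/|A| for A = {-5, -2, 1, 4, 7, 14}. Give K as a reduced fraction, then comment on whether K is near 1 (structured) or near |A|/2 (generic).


|A| = 6.
Compute A + A by enumerating all 36 pairs.
A + A = {-10, -7, -4, -1, 2, 5, 8, 9, 11, 12, 14, 15, 18, 21, 28}, so |A + A| = 15.
K = |A + A| / |A| = 15/6 = 5/2 ≈ 2.5000.
Reference: AP of size 6 gives K = 11/6 ≈ 1.8333; a fully generic set of size 6 gives K ≈ 3.5000.

|A| = 6, |A + A| = 15, K = 15/6 = 5/2.


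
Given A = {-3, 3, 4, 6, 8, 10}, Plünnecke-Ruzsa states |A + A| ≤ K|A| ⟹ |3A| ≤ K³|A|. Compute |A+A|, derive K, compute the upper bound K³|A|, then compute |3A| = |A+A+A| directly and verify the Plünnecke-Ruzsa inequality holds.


|A| = 6.
Step 1: Compute A + A by enumerating all 36 pairs.
A + A = {-6, 0, 1, 3, 5, 6, 7, 8, 9, 10, 11, 12, 13, 14, 16, 18, 20}, so |A + A| = 17.
Step 2: Doubling constant K = |A + A|/|A| = 17/6 = 17/6 ≈ 2.8333.
Step 3: Plünnecke-Ruzsa gives |3A| ≤ K³·|A| = (2.8333)³ · 6 ≈ 136.4722.
Step 4: Compute 3A = A + A + A directly by enumerating all triples (a,b,c) ∈ A³; |3A| = 30.
Step 5: Check 30 ≤ 136.4722? Yes ✓.

K = 17/6, Plünnecke-Ruzsa bound K³|A| ≈ 136.4722, |3A| = 30, inequality holds.


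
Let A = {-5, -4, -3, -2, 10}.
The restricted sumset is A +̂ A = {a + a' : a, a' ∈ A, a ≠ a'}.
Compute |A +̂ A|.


Restricted sumset: A +̂ A = {a + a' : a ∈ A, a' ∈ A, a ≠ a'}.
Equivalently, take A + A and drop any sum 2a that is achievable ONLY as a + a for a ∈ A (i.e. sums representable only with equal summands).
Enumerate pairs (a, a') with a < a' (symmetric, so each unordered pair gives one sum; this covers all a ≠ a'):
  -5 + -4 = -9
  -5 + -3 = -8
  -5 + -2 = -7
  -5 + 10 = 5
  -4 + -3 = -7
  -4 + -2 = -6
  -4 + 10 = 6
  -3 + -2 = -5
  -3 + 10 = 7
  -2 + 10 = 8
Collected distinct sums: {-9, -8, -7, -6, -5, 5, 6, 7, 8}
|A +̂ A| = 9
(Reference bound: |A +̂ A| ≥ 2|A| - 3 for |A| ≥ 2, with |A| = 5 giving ≥ 7.)

|A +̂ A| = 9


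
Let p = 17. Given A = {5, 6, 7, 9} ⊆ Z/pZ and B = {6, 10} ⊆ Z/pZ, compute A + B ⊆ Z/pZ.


Work in Z/17Z: reduce every sum a + b modulo 17.
Enumerate all 8 pairs:
a = 5: 5+6=11, 5+10=15
a = 6: 6+6=12, 6+10=16
a = 7: 7+6=13, 7+10=0
a = 9: 9+6=15, 9+10=2
Distinct residues collected: {0, 2, 11, 12, 13, 15, 16}
|A + B| = 7 (out of 17 total residues).

A + B = {0, 2, 11, 12, 13, 15, 16}


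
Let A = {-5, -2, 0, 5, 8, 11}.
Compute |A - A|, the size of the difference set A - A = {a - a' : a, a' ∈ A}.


A - A = {a - a' : a, a' ∈ A}; |A| = 6.
Bounds: 2|A|-1 ≤ |A - A| ≤ |A|² - |A| + 1, i.e. 11 ≤ |A - A| ≤ 31.
Note: 0 ∈ A - A always (from a - a). The set is symmetric: if d ∈ A - A then -d ∈ A - A.
Enumerate nonzero differences d = a - a' with a > a' (then include -d):
Positive differences: {2, 3, 5, 6, 7, 8, 10, 11, 13, 16}
Full difference set: {0} ∪ (positive diffs) ∪ (negative diffs).
|A - A| = 1 + 2·10 = 21 (matches direct enumeration: 21).

|A - A| = 21


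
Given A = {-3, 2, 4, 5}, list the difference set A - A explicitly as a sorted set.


A - A = {a - a' : a, a' ∈ A}.
Compute a - a' for each ordered pair (a, a'):
a = -3: -3--3=0, -3-2=-5, -3-4=-7, -3-5=-8
a = 2: 2--3=5, 2-2=0, 2-4=-2, 2-5=-3
a = 4: 4--3=7, 4-2=2, 4-4=0, 4-5=-1
a = 5: 5--3=8, 5-2=3, 5-4=1, 5-5=0
Collecting distinct values (and noting 0 appears from a-a):
A - A = {-8, -7, -5, -3, -2, -1, 0, 1, 2, 3, 5, 7, 8}
|A - A| = 13

A - A = {-8, -7, -5, -3, -2, -1, 0, 1, 2, 3, 5, 7, 8}


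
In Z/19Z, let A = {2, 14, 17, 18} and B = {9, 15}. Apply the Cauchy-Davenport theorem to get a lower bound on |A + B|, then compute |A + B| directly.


Cauchy-Davenport: |A + B| ≥ min(p, |A| + |B| - 1) for A, B nonempty in Z/pZ.
|A| = 4, |B| = 2, p = 19.
CD lower bound = min(19, 4 + 2 - 1) = min(19, 5) = 5.
Compute A + B mod 19 directly:
a = 2: 2+9=11, 2+15=17
a = 14: 14+9=4, 14+15=10
a = 17: 17+9=7, 17+15=13
a = 18: 18+9=8, 18+15=14
A + B = {4, 7, 8, 10, 11, 13, 14, 17}, so |A + B| = 8.
Verify: 8 ≥ 5? Yes ✓.

CD lower bound = 5, actual |A + B| = 8.


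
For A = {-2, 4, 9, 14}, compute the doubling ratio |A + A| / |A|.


|A| = 4.
Compute A + A by enumerating all 16 pairs.
A + A = {-4, 2, 7, 8, 12, 13, 18, 23, 28}, so |A + A| = 9.
K = |A + A| / |A| = 9/4 (already in lowest terms) ≈ 2.2500.
Reference: AP of size 4 gives K = 7/4 ≈ 1.7500; a fully generic set of size 4 gives K ≈ 2.5000.

|A| = 4, |A + A| = 9, K = 9/4.


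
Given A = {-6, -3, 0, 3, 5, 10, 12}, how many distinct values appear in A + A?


A + A = {a + a' : a, a' ∈ A}; |A| = 7.
General bounds: 2|A| - 1 ≤ |A + A| ≤ |A|(|A|+1)/2, i.e. 13 ≤ |A + A| ≤ 28.
Lower bound 2|A|-1 is attained iff A is an arithmetic progression.
Enumerate sums a + a' for a ≤ a' (symmetric, so this suffices):
a = -6: -6+-6=-12, -6+-3=-9, -6+0=-6, -6+3=-3, -6+5=-1, -6+10=4, -6+12=6
a = -3: -3+-3=-6, -3+0=-3, -3+3=0, -3+5=2, -3+10=7, -3+12=9
a = 0: 0+0=0, 0+3=3, 0+5=5, 0+10=10, 0+12=12
a = 3: 3+3=6, 3+5=8, 3+10=13, 3+12=15
a = 5: 5+5=10, 5+10=15, 5+12=17
a = 10: 10+10=20, 10+12=22
a = 12: 12+12=24
Distinct sums: {-12, -9, -6, -3, -1, 0, 2, 3, 4, 5, 6, 7, 8, 9, 10, 12, 13, 15, 17, 20, 22, 24}
|A + A| = 22

|A + A| = 22


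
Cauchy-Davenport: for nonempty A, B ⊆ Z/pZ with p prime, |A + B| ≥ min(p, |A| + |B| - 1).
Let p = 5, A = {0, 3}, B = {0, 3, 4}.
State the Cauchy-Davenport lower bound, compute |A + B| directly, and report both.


Cauchy-Davenport: |A + B| ≥ min(p, |A| + |B| - 1) for A, B nonempty in Z/pZ.
|A| = 2, |B| = 3, p = 5.
CD lower bound = min(5, 2 + 3 - 1) = min(5, 4) = 4.
Compute A + B mod 5 directly:
a = 0: 0+0=0, 0+3=3, 0+4=4
a = 3: 3+0=3, 3+3=1, 3+4=2
A + B = {0, 1, 2, 3, 4}, so |A + B| = 5.
Verify: 5 ≥ 4? Yes ✓.

CD lower bound = 4, actual |A + B| = 5.


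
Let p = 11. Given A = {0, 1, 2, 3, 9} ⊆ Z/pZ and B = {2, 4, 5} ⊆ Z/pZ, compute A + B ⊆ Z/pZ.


Work in Z/11Z: reduce every sum a + b modulo 11.
Enumerate all 15 pairs:
a = 0: 0+2=2, 0+4=4, 0+5=5
a = 1: 1+2=3, 1+4=5, 1+5=6
a = 2: 2+2=4, 2+4=6, 2+5=7
a = 3: 3+2=5, 3+4=7, 3+5=8
a = 9: 9+2=0, 9+4=2, 9+5=3
Distinct residues collected: {0, 2, 3, 4, 5, 6, 7, 8}
|A + B| = 8 (out of 11 total residues).

A + B = {0, 2, 3, 4, 5, 6, 7, 8}


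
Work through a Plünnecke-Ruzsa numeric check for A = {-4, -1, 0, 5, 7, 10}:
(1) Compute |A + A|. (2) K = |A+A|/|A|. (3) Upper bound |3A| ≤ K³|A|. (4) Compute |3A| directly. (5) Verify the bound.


|A| = 6.
Step 1: Compute A + A by enumerating all 36 pairs.
A + A = {-8, -5, -4, -2, -1, 0, 1, 3, 4, 5, 6, 7, 9, 10, 12, 14, 15, 17, 20}, so |A + A| = 19.
Step 2: Doubling constant K = |A + A|/|A| = 19/6 = 19/6 ≈ 3.1667.
Step 3: Plünnecke-Ruzsa gives |3A| ≤ K³·|A| = (3.1667)³ · 6 ≈ 190.5278.
Step 4: Compute 3A = A + A + A directly by enumerating all triples (a,b,c) ∈ A³; |3A| = 35.
Step 5: Check 35 ≤ 190.5278? Yes ✓.

K = 19/6, Plünnecke-Ruzsa bound K³|A| ≈ 190.5278, |3A| = 35, inequality holds.


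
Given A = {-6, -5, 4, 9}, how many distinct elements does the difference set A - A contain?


A - A = {a - a' : a, a' ∈ A}; |A| = 4.
Bounds: 2|A|-1 ≤ |A - A| ≤ |A|² - |A| + 1, i.e. 7 ≤ |A - A| ≤ 13.
Note: 0 ∈ A - A always (from a - a). The set is symmetric: if d ∈ A - A then -d ∈ A - A.
Enumerate nonzero differences d = a - a' with a > a' (then include -d):
Positive differences: {1, 5, 9, 10, 14, 15}
Full difference set: {0} ∪ (positive diffs) ∪ (negative diffs).
|A - A| = 1 + 2·6 = 13 (matches direct enumeration: 13).

|A - A| = 13


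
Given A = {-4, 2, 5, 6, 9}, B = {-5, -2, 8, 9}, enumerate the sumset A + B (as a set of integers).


A + B = {a + b : a ∈ A, b ∈ B}.
Enumerate all |A|·|B| = 5·4 = 20 pairs (a, b) and collect distinct sums.
a = -4: -4+-5=-9, -4+-2=-6, -4+8=4, -4+9=5
a = 2: 2+-5=-3, 2+-2=0, 2+8=10, 2+9=11
a = 5: 5+-5=0, 5+-2=3, 5+8=13, 5+9=14
a = 6: 6+-5=1, 6+-2=4, 6+8=14, 6+9=15
a = 9: 9+-5=4, 9+-2=7, 9+8=17, 9+9=18
Collecting distinct sums: A + B = {-9, -6, -3, 0, 1, 3, 4, 5, 7, 10, 11, 13, 14, 15, 17, 18}
|A + B| = 16

A + B = {-9, -6, -3, 0, 1, 3, 4, 5, 7, 10, 11, 13, 14, 15, 17, 18}


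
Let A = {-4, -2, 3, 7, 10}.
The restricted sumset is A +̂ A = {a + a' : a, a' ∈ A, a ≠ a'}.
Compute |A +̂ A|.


Restricted sumset: A +̂ A = {a + a' : a ∈ A, a' ∈ A, a ≠ a'}.
Equivalently, take A + A and drop any sum 2a that is achievable ONLY as a + a for a ∈ A (i.e. sums representable only with equal summands).
Enumerate pairs (a, a') with a < a' (symmetric, so each unordered pair gives one sum; this covers all a ≠ a'):
  -4 + -2 = -6
  -4 + 3 = -1
  -4 + 7 = 3
  -4 + 10 = 6
  -2 + 3 = 1
  -2 + 7 = 5
  -2 + 10 = 8
  3 + 7 = 10
  3 + 10 = 13
  7 + 10 = 17
Collected distinct sums: {-6, -1, 1, 3, 5, 6, 8, 10, 13, 17}
|A +̂ A| = 10
(Reference bound: |A +̂ A| ≥ 2|A| - 3 for |A| ≥ 2, with |A| = 5 giving ≥ 7.)

|A +̂ A| = 10


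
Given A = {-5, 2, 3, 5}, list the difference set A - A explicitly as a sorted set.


A - A = {a - a' : a, a' ∈ A}.
Compute a - a' for each ordered pair (a, a'):
a = -5: -5--5=0, -5-2=-7, -5-3=-8, -5-5=-10
a = 2: 2--5=7, 2-2=0, 2-3=-1, 2-5=-3
a = 3: 3--5=8, 3-2=1, 3-3=0, 3-5=-2
a = 5: 5--5=10, 5-2=3, 5-3=2, 5-5=0
Collecting distinct values (and noting 0 appears from a-a):
A - A = {-10, -8, -7, -3, -2, -1, 0, 1, 2, 3, 7, 8, 10}
|A - A| = 13

A - A = {-10, -8, -7, -3, -2, -1, 0, 1, 2, 3, 7, 8, 10}


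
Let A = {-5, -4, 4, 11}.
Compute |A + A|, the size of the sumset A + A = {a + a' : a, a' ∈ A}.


A + A = {a + a' : a, a' ∈ A}; |A| = 4.
General bounds: 2|A| - 1 ≤ |A + A| ≤ |A|(|A|+1)/2, i.e. 7 ≤ |A + A| ≤ 10.
Lower bound 2|A|-1 is attained iff A is an arithmetic progression.
Enumerate sums a + a' for a ≤ a' (symmetric, so this suffices):
a = -5: -5+-5=-10, -5+-4=-9, -5+4=-1, -5+11=6
a = -4: -4+-4=-8, -4+4=0, -4+11=7
a = 4: 4+4=8, 4+11=15
a = 11: 11+11=22
Distinct sums: {-10, -9, -8, -1, 0, 6, 7, 8, 15, 22}
|A + A| = 10

|A + A| = 10


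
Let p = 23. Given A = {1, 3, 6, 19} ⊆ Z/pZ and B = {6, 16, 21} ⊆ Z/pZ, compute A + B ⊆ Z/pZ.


Work in Z/23Z: reduce every sum a + b modulo 23.
Enumerate all 12 pairs:
a = 1: 1+6=7, 1+16=17, 1+21=22
a = 3: 3+6=9, 3+16=19, 3+21=1
a = 6: 6+6=12, 6+16=22, 6+21=4
a = 19: 19+6=2, 19+16=12, 19+21=17
Distinct residues collected: {1, 2, 4, 7, 9, 12, 17, 19, 22}
|A + B| = 9 (out of 23 total residues).

A + B = {1, 2, 4, 7, 9, 12, 17, 19, 22}


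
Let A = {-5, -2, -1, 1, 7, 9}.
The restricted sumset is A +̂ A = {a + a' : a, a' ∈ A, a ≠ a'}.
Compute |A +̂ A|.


Restricted sumset: A +̂ A = {a + a' : a ∈ A, a' ∈ A, a ≠ a'}.
Equivalently, take A + A and drop any sum 2a that is achievable ONLY as a + a for a ∈ A (i.e. sums representable only with equal summands).
Enumerate pairs (a, a') with a < a' (symmetric, so each unordered pair gives one sum; this covers all a ≠ a'):
  -5 + -2 = -7
  -5 + -1 = -6
  -5 + 1 = -4
  -5 + 7 = 2
  -5 + 9 = 4
  -2 + -1 = -3
  -2 + 1 = -1
  -2 + 7 = 5
  -2 + 9 = 7
  -1 + 1 = 0
  -1 + 7 = 6
  -1 + 9 = 8
  1 + 7 = 8
  1 + 9 = 10
  7 + 9 = 16
Collected distinct sums: {-7, -6, -4, -3, -1, 0, 2, 4, 5, 6, 7, 8, 10, 16}
|A +̂ A| = 14
(Reference bound: |A +̂ A| ≥ 2|A| - 3 for |A| ≥ 2, with |A| = 6 giving ≥ 9.)

|A +̂ A| = 14


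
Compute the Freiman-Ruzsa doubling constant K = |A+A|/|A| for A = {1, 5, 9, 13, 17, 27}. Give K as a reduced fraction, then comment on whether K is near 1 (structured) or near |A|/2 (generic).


|A| = 6.
Compute A + A by enumerating all 36 pairs.
A + A = {2, 6, 10, 14, 18, 22, 26, 28, 30, 32, 34, 36, 40, 44, 54}, so |A + A| = 15.
K = |A + A| / |A| = 15/6 = 5/2 ≈ 2.5000.
Reference: AP of size 6 gives K = 11/6 ≈ 1.8333; a fully generic set of size 6 gives K ≈ 3.5000.

|A| = 6, |A + A| = 15, K = 15/6 = 5/2.


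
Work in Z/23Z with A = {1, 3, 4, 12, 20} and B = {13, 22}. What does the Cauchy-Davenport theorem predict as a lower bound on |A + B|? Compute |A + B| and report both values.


Cauchy-Davenport: |A + B| ≥ min(p, |A| + |B| - 1) for A, B nonempty in Z/pZ.
|A| = 5, |B| = 2, p = 23.
CD lower bound = min(23, 5 + 2 - 1) = min(23, 6) = 6.
Compute A + B mod 23 directly:
a = 1: 1+13=14, 1+22=0
a = 3: 3+13=16, 3+22=2
a = 4: 4+13=17, 4+22=3
a = 12: 12+13=2, 12+22=11
a = 20: 20+13=10, 20+22=19
A + B = {0, 2, 3, 10, 11, 14, 16, 17, 19}, so |A + B| = 9.
Verify: 9 ≥ 6? Yes ✓.

CD lower bound = 6, actual |A + B| = 9.


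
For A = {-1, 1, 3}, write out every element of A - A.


A - A = {a - a' : a, a' ∈ A}.
Compute a - a' for each ordered pair (a, a'):
a = -1: -1--1=0, -1-1=-2, -1-3=-4
a = 1: 1--1=2, 1-1=0, 1-3=-2
a = 3: 3--1=4, 3-1=2, 3-3=0
Collecting distinct values (and noting 0 appears from a-a):
A - A = {-4, -2, 0, 2, 4}
|A - A| = 5

A - A = {-4, -2, 0, 2, 4}


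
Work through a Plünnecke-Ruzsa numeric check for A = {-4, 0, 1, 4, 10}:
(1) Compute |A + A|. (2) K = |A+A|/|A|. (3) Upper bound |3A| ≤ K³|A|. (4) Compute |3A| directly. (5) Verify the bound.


|A| = 5.
Step 1: Compute A + A by enumerating all 25 pairs.
A + A = {-8, -4, -3, 0, 1, 2, 4, 5, 6, 8, 10, 11, 14, 20}, so |A + A| = 14.
Step 2: Doubling constant K = |A + A|/|A| = 14/5 = 14/5 ≈ 2.8000.
Step 3: Plünnecke-Ruzsa gives |3A| ≤ K³·|A| = (2.8000)³ · 5 ≈ 109.7600.
Step 4: Compute 3A = A + A + A directly by enumerating all triples (a,b,c) ∈ A³; |3A| = 27.
Step 5: Check 27 ≤ 109.7600? Yes ✓.

K = 14/5, Plünnecke-Ruzsa bound K³|A| ≈ 109.7600, |3A| = 27, inequality holds.


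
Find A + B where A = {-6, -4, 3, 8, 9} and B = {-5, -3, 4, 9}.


A + B = {a + b : a ∈ A, b ∈ B}.
Enumerate all |A|·|B| = 5·4 = 20 pairs (a, b) and collect distinct sums.
a = -6: -6+-5=-11, -6+-3=-9, -6+4=-2, -6+9=3
a = -4: -4+-5=-9, -4+-3=-7, -4+4=0, -4+9=5
a = 3: 3+-5=-2, 3+-3=0, 3+4=7, 3+9=12
a = 8: 8+-5=3, 8+-3=5, 8+4=12, 8+9=17
a = 9: 9+-5=4, 9+-3=6, 9+4=13, 9+9=18
Collecting distinct sums: A + B = {-11, -9, -7, -2, 0, 3, 4, 5, 6, 7, 12, 13, 17, 18}
|A + B| = 14

A + B = {-11, -9, -7, -2, 0, 3, 4, 5, 6, 7, 12, 13, 17, 18}


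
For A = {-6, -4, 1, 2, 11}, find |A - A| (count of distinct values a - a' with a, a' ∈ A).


A - A = {a - a' : a, a' ∈ A}; |A| = 5.
Bounds: 2|A|-1 ≤ |A - A| ≤ |A|² - |A| + 1, i.e. 9 ≤ |A - A| ≤ 21.
Note: 0 ∈ A - A always (from a - a). The set is symmetric: if d ∈ A - A then -d ∈ A - A.
Enumerate nonzero differences d = a - a' with a > a' (then include -d):
Positive differences: {1, 2, 5, 6, 7, 8, 9, 10, 15, 17}
Full difference set: {0} ∪ (positive diffs) ∪ (negative diffs).
|A - A| = 1 + 2·10 = 21 (matches direct enumeration: 21).

|A - A| = 21


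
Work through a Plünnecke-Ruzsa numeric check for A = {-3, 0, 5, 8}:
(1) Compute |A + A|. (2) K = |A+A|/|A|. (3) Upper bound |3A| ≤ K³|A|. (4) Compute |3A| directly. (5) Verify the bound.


|A| = 4.
Step 1: Compute A + A by enumerating all 16 pairs.
A + A = {-6, -3, 0, 2, 5, 8, 10, 13, 16}, so |A + A| = 9.
Step 2: Doubling constant K = |A + A|/|A| = 9/4 = 9/4 ≈ 2.2500.
Step 3: Plünnecke-Ruzsa gives |3A| ≤ K³·|A| = (2.2500)³ · 4 ≈ 45.5625.
Step 4: Compute 3A = A + A + A directly by enumerating all triples (a,b,c) ∈ A³; |3A| = 16.
Step 5: Check 16 ≤ 45.5625? Yes ✓.

K = 9/4, Plünnecke-Ruzsa bound K³|A| ≈ 45.5625, |3A| = 16, inequality holds.


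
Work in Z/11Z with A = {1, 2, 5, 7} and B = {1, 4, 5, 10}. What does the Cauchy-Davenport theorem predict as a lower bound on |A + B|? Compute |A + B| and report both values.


Cauchy-Davenport: |A + B| ≥ min(p, |A| + |B| - 1) for A, B nonempty in Z/pZ.
|A| = 4, |B| = 4, p = 11.
CD lower bound = min(11, 4 + 4 - 1) = min(11, 7) = 7.
Compute A + B mod 11 directly:
a = 1: 1+1=2, 1+4=5, 1+5=6, 1+10=0
a = 2: 2+1=3, 2+4=6, 2+5=7, 2+10=1
a = 5: 5+1=6, 5+4=9, 5+5=10, 5+10=4
a = 7: 7+1=8, 7+4=0, 7+5=1, 7+10=6
A + B = {0, 1, 2, 3, 4, 5, 6, 7, 8, 9, 10}, so |A + B| = 11.
Verify: 11 ≥ 7? Yes ✓.

CD lower bound = 7, actual |A + B| = 11.


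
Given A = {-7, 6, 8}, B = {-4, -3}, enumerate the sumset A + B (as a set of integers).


A + B = {a + b : a ∈ A, b ∈ B}.
Enumerate all |A|·|B| = 3·2 = 6 pairs (a, b) and collect distinct sums.
a = -7: -7+-4=-11, -7+-3=-10
a = 6: 6+-4=2, 6+-3=3
a = 8: 8+-4=4, 8+-3=5
Collecting distinct sums: A + B = {-11, -10, 2, 3, 4, 5}
|A + B| = 6

A + B = {-11, -10, 2, 3, 4, 5}


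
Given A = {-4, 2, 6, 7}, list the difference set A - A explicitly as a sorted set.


A - A = {a - a' : a, a' ∈ A}.
Compute a - a' for each ordered pair (a, a'):
a = -4: -4--4=0, -4-2=-6, -4-6=-10, -4-7=-11
a = 2: 2--4=6, 2-2=0, 2-6=-4, 2-7=-5
a = 6: 6--4=10, 6-2=4, 6-6=0, 6-7=-1
a = 7: 7--4=11, 7-2=5, 7-6=1, 7-7=0
Collecting distinct values (and noting 0 appears from a-a):
A - A = {-11, -10, -6, -5, -4, -1, 0, 1, 4, 5, 6, 10, 11}
|A - A| = 13

A - A = {-11, -10, -6, -5, -4, -1, 0, 1, 4, 5, 6, 10, 11}
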